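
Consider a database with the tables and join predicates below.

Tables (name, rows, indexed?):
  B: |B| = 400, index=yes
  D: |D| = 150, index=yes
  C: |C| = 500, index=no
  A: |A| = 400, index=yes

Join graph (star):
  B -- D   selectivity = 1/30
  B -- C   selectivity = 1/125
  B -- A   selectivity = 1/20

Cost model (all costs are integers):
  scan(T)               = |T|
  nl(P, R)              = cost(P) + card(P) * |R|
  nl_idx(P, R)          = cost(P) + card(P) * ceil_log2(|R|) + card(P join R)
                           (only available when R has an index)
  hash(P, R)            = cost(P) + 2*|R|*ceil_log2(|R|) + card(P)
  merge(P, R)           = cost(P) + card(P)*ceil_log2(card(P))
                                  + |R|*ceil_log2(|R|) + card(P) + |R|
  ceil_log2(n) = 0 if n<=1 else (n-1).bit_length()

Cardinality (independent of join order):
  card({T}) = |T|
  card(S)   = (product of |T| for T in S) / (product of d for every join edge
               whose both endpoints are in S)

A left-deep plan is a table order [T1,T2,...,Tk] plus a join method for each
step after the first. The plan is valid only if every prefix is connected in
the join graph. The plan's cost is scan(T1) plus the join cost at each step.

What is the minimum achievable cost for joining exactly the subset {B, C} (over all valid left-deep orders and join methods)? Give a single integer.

6600

Selinger DP over subsets of {B,C}:
  {B}: scan cost=400, card=400
  {C}: scan cost=500, card=500
  {BC}: card=1600; try (B,nl_idx)→6600, (B,hash)→8200, (C,merge)→9400, (B,merge)→9500, (C,hash)→9800, (C,nl)→200400 …(+1); best=6600 via (B,nl_idx)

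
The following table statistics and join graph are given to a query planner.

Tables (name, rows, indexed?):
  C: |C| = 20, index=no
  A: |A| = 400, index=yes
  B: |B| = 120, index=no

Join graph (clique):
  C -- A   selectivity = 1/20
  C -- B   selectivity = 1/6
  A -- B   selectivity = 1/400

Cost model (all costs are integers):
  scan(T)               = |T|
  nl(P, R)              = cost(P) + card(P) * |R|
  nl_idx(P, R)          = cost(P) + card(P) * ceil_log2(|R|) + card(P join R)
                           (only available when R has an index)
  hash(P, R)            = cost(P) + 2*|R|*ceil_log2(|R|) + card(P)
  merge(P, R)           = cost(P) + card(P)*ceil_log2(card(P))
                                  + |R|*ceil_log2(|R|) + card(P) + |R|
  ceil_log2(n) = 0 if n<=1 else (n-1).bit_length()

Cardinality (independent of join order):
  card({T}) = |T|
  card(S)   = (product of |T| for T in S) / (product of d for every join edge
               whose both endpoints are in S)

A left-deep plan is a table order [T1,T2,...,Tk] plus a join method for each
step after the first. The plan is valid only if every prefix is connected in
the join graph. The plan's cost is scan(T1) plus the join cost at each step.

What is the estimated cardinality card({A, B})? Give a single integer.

120

Tables in S: A(400), B(120)
Edges inside S: A-B(d=400)
numerator = 400 * 120 = 48000
denominator = 400 = 400
card(S) = 48000 / 400 = 120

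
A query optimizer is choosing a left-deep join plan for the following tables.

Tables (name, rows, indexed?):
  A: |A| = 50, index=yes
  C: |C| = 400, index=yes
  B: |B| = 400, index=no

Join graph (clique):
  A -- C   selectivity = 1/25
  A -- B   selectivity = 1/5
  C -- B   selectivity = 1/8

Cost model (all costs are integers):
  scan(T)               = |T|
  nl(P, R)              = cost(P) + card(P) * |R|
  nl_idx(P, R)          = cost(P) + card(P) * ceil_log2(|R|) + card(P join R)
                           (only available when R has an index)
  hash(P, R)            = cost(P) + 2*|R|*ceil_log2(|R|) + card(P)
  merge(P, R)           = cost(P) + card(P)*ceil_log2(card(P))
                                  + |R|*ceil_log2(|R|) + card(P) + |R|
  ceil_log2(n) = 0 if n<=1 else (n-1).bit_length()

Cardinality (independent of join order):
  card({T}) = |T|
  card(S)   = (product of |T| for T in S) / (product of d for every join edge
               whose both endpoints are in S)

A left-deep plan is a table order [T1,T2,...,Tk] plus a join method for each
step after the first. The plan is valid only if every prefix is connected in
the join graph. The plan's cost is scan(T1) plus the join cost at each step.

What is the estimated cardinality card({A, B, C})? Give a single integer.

8000

Tables in S: A(50), B(400), C(400)
Edges inside S: A-C(d=25), A-B(d=5), C-B(d=8)
numerator = 50 * 400 * 400 = 8000000
denominator = 25 * 5 * 8 = 1000
card(S) = 8000000 / 1000 = 8000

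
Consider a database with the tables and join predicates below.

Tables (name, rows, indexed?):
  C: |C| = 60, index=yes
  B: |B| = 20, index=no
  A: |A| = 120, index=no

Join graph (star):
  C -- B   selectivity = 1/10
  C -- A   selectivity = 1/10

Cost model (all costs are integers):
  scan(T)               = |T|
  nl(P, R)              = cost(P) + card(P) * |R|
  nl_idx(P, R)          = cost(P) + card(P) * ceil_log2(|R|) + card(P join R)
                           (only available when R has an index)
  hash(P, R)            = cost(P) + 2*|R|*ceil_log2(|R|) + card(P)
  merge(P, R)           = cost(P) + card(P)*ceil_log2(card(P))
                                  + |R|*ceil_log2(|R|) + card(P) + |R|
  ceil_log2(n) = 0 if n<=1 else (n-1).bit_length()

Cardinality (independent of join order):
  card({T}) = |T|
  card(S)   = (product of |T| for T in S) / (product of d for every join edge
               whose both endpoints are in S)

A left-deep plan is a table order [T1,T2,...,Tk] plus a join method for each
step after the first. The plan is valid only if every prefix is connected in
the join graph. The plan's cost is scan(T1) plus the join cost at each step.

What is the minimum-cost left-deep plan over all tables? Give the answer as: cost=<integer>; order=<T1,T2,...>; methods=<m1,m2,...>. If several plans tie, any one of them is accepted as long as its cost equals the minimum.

cost=1880; order=A,C,B; methods=hash,hash

Selinger DP (subsets sized 1..n):
  {C}: scan cost=60, card=60
  {B}: scan cost=20, card=20
  {A}: scan cost=120, card=120
  {BC}: card=120; try (C,nl_idx)→260, (B,hash)→320, (C,merge)→560, (B,merge)→600, (C,hash)→760, (C,nl)→1220 …(+1); best=260 via (C,nl_idx)
  {AC}: card=720; try (C,hash)→960, (A,merge)→1440, (C,merge)→1500, (C,nl_idx)→1560, (A,hash)→1800, (A,nl)→7260 …(+1); best=960 via (C,hash)
  {ABC}: card=1440; try (B,hash)→1880, (A,hash)→2060, (A,merge)→2180, (B,merge)→9000, (A,nl)→14660, (B,nl)→15360; best=1880 via (B,hash)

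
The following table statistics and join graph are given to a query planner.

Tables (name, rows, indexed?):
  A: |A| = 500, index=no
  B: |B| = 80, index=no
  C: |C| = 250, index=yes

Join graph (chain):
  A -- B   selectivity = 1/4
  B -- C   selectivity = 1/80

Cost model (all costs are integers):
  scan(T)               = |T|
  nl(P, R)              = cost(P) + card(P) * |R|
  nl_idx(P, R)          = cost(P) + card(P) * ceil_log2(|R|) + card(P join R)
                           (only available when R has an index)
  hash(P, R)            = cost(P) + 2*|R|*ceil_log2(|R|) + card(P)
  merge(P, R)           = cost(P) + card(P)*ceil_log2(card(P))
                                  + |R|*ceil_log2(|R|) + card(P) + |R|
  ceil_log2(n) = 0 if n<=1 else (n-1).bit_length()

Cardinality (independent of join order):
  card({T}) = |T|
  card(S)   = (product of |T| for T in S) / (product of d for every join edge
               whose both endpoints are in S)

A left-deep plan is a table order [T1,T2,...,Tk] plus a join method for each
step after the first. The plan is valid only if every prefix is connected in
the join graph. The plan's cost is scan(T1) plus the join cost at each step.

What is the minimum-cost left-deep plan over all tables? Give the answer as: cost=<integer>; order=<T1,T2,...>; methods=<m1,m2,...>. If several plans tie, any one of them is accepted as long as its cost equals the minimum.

Selinger DP (subsets sized 1..n):
  {A}: scan cost=500, card=500
  {B}: scan cost=80, card=80
  {C}: scan cost=250, card=250
  {AB}: card=10000; try (B,hash)→2120, (A,merge)→5720, (B,merge)→6140, (A,hash)→9160, (A,nl)→40080, (B,nl)→40500; best=2120 via (B,hash)
  {BC}: card=250; try (C,nl_idx)→970, (B,hash)→1620, (C,merge)→2970, (B,merge)→3140, (C,hash)→4160, (C,nl)→20080 …(+1); best=970 via (C,nl_idx)
  {ABC}: card=31250; try (A,merge)→8220, (A,hash)→10220, (C,hash)→16120, (C,nl_idx)→113370, (A,nl)→125970, (C,merge)→154370 …(+1); best=8220 via (A,merge)

cost=8220; order=B,C,A; methods=nl_idx,merge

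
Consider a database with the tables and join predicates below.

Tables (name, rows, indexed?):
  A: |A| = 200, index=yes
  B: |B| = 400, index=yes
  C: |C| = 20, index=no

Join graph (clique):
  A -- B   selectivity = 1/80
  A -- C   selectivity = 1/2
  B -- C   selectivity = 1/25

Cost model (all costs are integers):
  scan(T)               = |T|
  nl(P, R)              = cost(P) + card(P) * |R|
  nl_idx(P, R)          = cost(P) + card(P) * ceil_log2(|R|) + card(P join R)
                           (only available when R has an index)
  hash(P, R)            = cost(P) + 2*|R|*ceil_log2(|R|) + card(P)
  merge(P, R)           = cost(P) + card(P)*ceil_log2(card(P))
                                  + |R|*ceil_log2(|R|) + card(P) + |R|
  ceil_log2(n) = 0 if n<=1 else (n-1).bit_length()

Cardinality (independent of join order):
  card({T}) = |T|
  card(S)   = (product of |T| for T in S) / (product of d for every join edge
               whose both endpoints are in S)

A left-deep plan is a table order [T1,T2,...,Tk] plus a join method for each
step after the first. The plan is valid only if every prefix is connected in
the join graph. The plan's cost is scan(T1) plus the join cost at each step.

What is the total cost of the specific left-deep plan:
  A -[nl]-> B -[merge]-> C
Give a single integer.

step 1: scan A: cost=200, card=200
step 2: join B via nl
    card(P join B) = 200*400/(80) = 1000
    cost = 200 + 200*400 = 80200
step 3: join C via merge
    card(P join C) = 1000*20/(2*25) = 400
    cost = 80200 + 1000*10 + 20*5 + 1000 + 20 = 91320

91320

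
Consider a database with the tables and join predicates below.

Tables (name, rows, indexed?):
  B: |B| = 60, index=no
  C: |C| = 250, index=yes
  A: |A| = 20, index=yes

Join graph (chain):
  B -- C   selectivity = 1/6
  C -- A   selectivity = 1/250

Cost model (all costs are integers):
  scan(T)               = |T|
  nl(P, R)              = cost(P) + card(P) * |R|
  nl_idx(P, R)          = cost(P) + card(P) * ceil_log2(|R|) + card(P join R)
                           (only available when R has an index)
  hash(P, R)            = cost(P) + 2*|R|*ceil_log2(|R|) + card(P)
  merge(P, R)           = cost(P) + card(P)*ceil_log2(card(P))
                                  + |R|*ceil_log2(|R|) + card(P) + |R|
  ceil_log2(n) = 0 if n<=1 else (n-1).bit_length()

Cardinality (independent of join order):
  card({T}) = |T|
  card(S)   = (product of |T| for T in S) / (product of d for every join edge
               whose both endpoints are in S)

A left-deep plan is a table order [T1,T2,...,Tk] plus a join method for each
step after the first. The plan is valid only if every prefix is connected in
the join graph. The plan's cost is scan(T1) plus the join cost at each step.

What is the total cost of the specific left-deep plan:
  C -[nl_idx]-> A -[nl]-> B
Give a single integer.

step 1: scan C: cost=250, card=250
step 2: join A via nl_idx
    card(P join A) = 250*20/(250) = 20
    cost = 250 + 250*5 + 20 = 1520
step 3: join B via nl
    card(P join B) = 20*60/(6) = 200
    cost = 1520 + 20*60 = 2720

2720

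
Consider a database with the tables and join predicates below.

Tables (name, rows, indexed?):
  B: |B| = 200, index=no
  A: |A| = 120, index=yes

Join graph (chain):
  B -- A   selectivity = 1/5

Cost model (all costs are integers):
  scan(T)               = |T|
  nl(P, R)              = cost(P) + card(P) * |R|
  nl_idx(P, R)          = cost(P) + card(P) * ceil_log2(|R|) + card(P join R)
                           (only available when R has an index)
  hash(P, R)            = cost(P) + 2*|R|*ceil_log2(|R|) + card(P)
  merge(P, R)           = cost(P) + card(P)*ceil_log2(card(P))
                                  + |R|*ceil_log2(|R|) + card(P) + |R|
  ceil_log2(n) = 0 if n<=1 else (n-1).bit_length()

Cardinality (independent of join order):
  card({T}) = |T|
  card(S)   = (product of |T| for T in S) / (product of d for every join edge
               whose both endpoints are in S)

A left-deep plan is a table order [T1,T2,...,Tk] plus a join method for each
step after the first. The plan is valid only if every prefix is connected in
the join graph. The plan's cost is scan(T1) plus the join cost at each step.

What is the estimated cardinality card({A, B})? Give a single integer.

4800

Tables in S: A(120), B(200)
Edges inside S: B-A(d=5)
numerator = 120 * 200 = 24000
denominator = 5 = 5
card(S) = 24000 / 5 = 4800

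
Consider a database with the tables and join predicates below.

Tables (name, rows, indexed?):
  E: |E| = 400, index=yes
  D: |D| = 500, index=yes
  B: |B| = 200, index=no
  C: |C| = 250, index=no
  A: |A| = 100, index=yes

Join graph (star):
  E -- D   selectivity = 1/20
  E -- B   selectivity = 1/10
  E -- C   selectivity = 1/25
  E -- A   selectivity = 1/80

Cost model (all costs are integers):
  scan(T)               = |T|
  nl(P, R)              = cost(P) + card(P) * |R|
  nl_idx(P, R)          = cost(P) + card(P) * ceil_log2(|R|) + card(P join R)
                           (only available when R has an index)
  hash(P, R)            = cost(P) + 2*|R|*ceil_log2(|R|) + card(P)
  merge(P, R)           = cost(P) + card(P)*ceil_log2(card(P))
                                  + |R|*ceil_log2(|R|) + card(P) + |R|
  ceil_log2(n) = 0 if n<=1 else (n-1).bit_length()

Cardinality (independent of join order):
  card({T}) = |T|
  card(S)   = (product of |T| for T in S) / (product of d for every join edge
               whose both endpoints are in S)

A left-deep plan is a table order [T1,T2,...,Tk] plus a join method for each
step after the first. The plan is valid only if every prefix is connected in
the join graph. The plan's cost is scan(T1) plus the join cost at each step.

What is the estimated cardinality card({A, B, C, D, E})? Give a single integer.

2500000

Tables in S: A(100), B(200), C(250), D(500), E(400)
Edges inside S: E-D(d=20), E-B(d=10), E-C(d=25), E-A(d=80)
numerator = 100 * 200 * 250 * 500 * 400 = 1000000000000
denominator = 20 * 10 * 25 * 80 = 400000
card(S) = 1000000000000 / 400000 = 2500000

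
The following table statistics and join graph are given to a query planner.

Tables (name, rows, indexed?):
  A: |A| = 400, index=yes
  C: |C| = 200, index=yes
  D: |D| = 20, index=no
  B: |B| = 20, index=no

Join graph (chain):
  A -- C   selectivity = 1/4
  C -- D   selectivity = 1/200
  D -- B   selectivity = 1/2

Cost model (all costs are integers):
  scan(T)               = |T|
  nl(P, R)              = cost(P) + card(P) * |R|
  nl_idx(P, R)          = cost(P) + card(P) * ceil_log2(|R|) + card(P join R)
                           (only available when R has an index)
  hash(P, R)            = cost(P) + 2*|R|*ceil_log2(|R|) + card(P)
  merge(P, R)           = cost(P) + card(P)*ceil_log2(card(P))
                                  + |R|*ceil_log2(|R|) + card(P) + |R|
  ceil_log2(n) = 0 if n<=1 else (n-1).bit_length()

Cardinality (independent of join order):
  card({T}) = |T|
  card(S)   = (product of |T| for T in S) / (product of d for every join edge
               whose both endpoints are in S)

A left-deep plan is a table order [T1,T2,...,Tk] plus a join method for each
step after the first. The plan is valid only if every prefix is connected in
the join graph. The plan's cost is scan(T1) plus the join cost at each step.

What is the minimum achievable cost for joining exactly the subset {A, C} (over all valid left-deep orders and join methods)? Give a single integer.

4000

Selinger DP over subsets of {A,C}:
  {A}: scan cost=400, card=400
  {C}: scan cost=200, card=200
  {AC}: card=20000; try (C,hash)→4000, (A,merge)→6000, (C,merge)→6200, (A,hash)→7600, (A,nl_idx)→22000, (C,nl_idx)→23600 …(+2); best=4000 via (C,hash)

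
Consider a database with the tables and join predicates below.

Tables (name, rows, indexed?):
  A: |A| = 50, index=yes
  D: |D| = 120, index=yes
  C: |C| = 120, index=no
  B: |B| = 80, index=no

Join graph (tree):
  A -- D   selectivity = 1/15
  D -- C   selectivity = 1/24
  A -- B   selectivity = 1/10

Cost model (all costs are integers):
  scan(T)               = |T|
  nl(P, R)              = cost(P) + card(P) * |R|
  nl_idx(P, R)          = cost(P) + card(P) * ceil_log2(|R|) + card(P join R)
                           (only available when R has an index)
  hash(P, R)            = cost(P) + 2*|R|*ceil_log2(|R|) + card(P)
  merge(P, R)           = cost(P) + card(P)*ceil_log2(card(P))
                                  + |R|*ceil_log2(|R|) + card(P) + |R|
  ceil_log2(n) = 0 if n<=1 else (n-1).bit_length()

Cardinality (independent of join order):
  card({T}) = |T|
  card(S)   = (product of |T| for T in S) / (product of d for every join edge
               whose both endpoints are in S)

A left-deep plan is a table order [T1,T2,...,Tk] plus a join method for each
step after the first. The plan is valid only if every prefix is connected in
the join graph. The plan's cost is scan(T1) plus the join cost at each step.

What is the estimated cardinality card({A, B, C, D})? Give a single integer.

16000

Tables in S: A(50), B(80), C(120), D(120)
Edges inside S: A-D(d=15), D-C(d=24), A-B(d=10)
numerator = 50 * 80 * 120 * 120 = 57600000
denominator = 15 * 24 * 10 = 3600
card(S) = 57600000 / 3600 = 16000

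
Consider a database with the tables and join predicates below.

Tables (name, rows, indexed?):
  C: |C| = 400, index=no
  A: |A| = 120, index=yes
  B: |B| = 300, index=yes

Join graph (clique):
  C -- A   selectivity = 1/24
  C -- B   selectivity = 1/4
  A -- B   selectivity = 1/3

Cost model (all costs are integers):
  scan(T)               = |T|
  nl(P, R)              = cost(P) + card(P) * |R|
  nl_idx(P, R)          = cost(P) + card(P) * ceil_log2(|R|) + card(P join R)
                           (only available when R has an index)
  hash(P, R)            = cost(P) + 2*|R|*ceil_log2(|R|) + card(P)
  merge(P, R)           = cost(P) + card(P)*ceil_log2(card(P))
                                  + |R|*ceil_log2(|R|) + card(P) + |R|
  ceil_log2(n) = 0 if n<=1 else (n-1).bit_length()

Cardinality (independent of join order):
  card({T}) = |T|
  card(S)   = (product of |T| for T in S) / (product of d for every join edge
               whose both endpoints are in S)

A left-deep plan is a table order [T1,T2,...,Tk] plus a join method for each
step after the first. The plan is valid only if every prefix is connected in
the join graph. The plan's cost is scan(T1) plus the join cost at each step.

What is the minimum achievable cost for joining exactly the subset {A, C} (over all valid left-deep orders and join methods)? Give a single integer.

Selinger DP over subsets of {A,C}:
  {C}: scan cost=400, card=400
  {A}: scan cost=120, card=120
  {AC}: card=2000; try (A,hash)→2480, (C,merge)→5080, (A,nl_idx)→5200, (A,merge)→5360, (C,hash)→7440, (C,nl)→48120 …(+1); best=2480 via (A,hash)

2480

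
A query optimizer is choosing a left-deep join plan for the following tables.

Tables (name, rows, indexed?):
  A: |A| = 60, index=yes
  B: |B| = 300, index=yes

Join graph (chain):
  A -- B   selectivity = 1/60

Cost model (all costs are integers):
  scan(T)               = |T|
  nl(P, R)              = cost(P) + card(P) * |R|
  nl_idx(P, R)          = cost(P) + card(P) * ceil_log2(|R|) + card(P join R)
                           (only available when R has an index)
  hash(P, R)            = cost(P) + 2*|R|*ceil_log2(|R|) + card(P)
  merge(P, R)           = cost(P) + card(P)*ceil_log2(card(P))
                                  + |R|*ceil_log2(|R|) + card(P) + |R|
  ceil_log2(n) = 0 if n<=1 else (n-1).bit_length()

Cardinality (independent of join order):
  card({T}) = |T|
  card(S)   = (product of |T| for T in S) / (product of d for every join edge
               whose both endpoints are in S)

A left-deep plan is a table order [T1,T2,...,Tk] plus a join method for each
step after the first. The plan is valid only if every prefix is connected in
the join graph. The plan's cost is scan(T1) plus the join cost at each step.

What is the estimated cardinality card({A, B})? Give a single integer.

Tables in S: A(60), B(300)
Edges inside S: A-B(d=60)
numerator = 60 * 300 = 18000
denominator = 60 = 60
card(S) = 18000 / 60 = 300

300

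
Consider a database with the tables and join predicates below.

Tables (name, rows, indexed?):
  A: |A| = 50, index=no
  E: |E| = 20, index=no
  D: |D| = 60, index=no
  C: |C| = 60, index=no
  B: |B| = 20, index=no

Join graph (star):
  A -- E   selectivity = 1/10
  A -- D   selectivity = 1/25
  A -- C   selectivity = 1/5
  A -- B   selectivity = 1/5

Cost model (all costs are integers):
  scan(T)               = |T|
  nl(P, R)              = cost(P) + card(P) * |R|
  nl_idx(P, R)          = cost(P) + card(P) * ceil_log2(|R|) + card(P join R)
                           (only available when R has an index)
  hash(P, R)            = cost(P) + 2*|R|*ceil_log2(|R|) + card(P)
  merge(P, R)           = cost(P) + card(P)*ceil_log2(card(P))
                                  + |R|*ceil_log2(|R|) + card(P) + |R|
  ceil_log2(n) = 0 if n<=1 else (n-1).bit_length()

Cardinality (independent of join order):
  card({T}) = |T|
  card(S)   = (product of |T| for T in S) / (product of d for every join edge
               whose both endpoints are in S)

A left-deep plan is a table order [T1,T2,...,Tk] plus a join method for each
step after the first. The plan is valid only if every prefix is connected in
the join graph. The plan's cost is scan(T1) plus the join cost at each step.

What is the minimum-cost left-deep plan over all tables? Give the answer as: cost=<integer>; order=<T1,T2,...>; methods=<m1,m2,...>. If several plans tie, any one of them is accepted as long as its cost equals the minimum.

Selinger DP (subsets sized 1..n):
  {A}: scan cost=50, card=50
  {E}: scan cost=20, card=20
  {D}: scan cost=60, card=60
  {C}: scan cost=60, card=60
  {B}: scan cost=20, card=20
  {AE}: card=100; try (E,hash)→300, (A,merge)→490, (E,merge)→520, (A,hash)→640, (A,nl)→1020, (E,nl)→1050; best=300 via (E,hash)
  {AD}: card=120; try (A,hash)→720, (D,hash)→820, (D,merge)→820, (A,merge)→830, (D,nl)→3050, (A,nl)→3060; best=720 via (A,hash)
  {AC}: card=600; try (A,hash)→720, (C,hash)→820, (C,merge)→820, (A,merge)→830, (C,nl)→3050, (A,nl)→3060; best=720 via (A,hash)
  {AB}: card=200; try (B,hash)→300, (A,merge)→490, (B,merge)→520, (A,hash)→640, (A,nl)→1020, (B,nl)→1050; best=300 via (B,hash)
  {ADE}: card=240; try (E,hash)→1040, (D,hash)→1120, (D,merge)→1520, (E,merge)→1800, (E,nl)→3120, (D,nl)→6300; best=1040 via (E,hash)
  {ACE}: card=1200; try (C,hash)→1120, (E,hash)→1520, (C,merge)→1520, (C,nl)→6300, (E,merge)→7440, (E,nl)→12720; best=1120 via (C,hash)
  {ABE}: card=400; try (B,hash)→600, (E,hash)→700, (B,merge)→1220, (E,merge)→2220, (B,nl)→2300, (E,nl)→4300; best=600 via (B,hash)
  {ACD}: card=1440; try (C,hash)→1560, (D,hash)→2040, (C,merge)→2100, (D,merge)→7740, (C,nl)→7920, (D,nl)→36720; best=1560 via (C,hash)
  {ABD}: card=480; try (B,hash)→1040, (D,hash)→1220, (B,merge)→1800, (D,merge)→2520, (B,nl)→3120, (D,nl)→12300; best=1040 via (B,hash)
  {ABC}: card=2400; try (C,hash)→1220, (B,hash)→1520, (C,merge)→2520, (B,merge)→7440, (C,nl)→12300, (B,nl)→12720; best=1220 via (C,hash)
  {ACDE}: card=2880; try (C,hash)→2000, (D,hash)→3040, (E,hash)→3200, (C,merge)→3620, (C,nl)→15440, (D,merge)→15940 …(+3); best=2000 via (C,hash)
  {ABDE}: card=960; try (B,hash)→1480, (E,hash)→1720, (D,hash)→1720, (B,merge)→3320, (D,merge)→5020, (B,nl)→5840 …(+3); best=1480 via (B,hash)
  {ABCE}: card=4800; try (C,hash)→1720, (B,hash)→2520, (E,hash)→3820, (C,merge)→5020, (B,merge)→15640, (C,nl)→24600 …(+3); best=1720 via (C,hash)
  {ABCD}: card=5760; try (C,hash)→2240, (B,hash)→3200, (D,hash)→4340, (C,merge)→6260, (B,merge)→18960, (C,nl)→29840 …(+3); best=2240 via (C,hash)
  {ABCDE}: card=11520; try (C,hash)→3160, (B,hash)→5080, (D,hash)→7240, (E,hash)→8200, (C,merge)→12460, (B,merge)→39560 …(+6); best=3160 via (C,hash)

cost=3160; order=D,A,E,B,C; methods=hash,hash,hash,hash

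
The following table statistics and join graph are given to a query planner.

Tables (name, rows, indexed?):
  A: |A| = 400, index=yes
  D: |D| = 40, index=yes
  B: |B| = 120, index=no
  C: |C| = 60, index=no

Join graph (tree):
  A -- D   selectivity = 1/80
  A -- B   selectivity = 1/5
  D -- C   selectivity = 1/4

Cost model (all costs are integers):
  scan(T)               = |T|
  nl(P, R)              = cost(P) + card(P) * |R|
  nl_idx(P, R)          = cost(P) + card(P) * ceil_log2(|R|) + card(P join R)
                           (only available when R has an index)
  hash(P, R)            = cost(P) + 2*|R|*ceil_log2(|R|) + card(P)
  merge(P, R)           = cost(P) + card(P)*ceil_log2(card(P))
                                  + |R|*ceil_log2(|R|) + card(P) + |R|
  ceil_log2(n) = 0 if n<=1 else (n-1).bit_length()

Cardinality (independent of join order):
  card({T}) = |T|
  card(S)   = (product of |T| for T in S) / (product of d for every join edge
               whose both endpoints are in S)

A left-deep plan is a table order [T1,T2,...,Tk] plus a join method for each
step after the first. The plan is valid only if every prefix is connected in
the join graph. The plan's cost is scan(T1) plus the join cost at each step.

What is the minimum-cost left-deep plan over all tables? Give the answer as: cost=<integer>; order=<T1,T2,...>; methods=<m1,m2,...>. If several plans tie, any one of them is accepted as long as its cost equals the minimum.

Selinger DP (subsets sized 1..n):
  {A}: scan cost=400, card=400
  {D}: scan cost=40, card=40
  {B}: scan cost=120, card=120
  {C}: scan cost=60, card=60
  {AD}: card=200; try (A,nl_idx)→600, (D,hash)→1280, (D,nl_idx)→3000, (A,merge)→4320, (D,merge)→4680, (A,hash)→7280 …(+2); best=600 via (A,nl_idx)
  {AB}: card=9600; try (B,hash)→2480, (A,merge)→5080, (B,merge)→5360, (A,hash)→7440, (A,nl_idx)→10800, (A,nl)→48120 …(+1); best=2480 via (B,hash)
  {CD}: card=600; try (D,hash)→600, (C,merge)→740, (D,merge)→760, (C,hash)→800, (D,nl_idx)→1020, (C,nl)→2440 …(+1); best=600 via (D,hash)
  {ABD}: card=4800; try (B,hash)→2480, (B,merge)→3360, (D,hash)→12560, (B,nl)→24600, (D,nl_idx)→64880, (D,merge)→146760 …(+1); best=2480 via (B,hash)
  {ACD}: card=3000; try (C,hash)→1520, (C,merge)→2820, (A,hash)→8400, (A,nl_idx)→9000, (A,merge)→11200, (C,nl)→12600 …(+1); best=1520 via (C,hash)
  {ABCD}: card=72000; try (B,hash)→6200, (C,hash)→8000, (B,merge)→41480, (C,merge)→70100, (C,nl)→290480, (B,nl)→361520; best=6200 via (B,hash)

cost=6200; order=D,A,C,B; methods=nl_idx,hash,hash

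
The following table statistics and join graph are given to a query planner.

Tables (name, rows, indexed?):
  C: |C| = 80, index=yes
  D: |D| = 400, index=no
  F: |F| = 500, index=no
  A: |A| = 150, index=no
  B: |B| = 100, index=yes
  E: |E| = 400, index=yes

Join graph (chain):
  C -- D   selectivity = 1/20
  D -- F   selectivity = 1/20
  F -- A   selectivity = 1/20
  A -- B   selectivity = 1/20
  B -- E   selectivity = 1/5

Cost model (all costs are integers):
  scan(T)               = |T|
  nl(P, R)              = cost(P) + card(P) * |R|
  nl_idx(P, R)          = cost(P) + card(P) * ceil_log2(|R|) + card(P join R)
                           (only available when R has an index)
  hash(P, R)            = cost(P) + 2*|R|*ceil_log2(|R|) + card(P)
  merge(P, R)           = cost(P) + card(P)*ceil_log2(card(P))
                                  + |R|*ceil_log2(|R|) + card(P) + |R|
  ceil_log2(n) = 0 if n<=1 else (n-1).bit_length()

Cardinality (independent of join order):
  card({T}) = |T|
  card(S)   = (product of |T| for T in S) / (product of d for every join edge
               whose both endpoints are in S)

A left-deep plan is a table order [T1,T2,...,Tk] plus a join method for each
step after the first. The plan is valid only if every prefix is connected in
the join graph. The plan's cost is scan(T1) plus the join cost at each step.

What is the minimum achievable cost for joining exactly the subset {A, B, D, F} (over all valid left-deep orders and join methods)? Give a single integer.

Selinger DP over subsets of {A,B,D,F}:
  {D}: scan cost=400, card=400
  {F}: scan cost=500, card=500
  {A}: scan cost=150, card=150
  {B}: scan cost=100, card=100
  {DF}: card=10000; try (D,hash)→8200, (F,merge)→9400, (D,merge)→9500, (F,hash)→9800, (F,nl)→200400, (D,nl)→200500; best=8200 via (D,hash)
  {AF}: card=3750; try (A,hash)→3400, (F,merge)→6500, (A,merge)→6850, (F,hash)→9300, (F,nl)→75150, (A,nl)→75500; best=3400 via (A,hash)
  {AB}: card=750; try (B,hash)→1700, (B,nl_idx)→1950, (A,merge)→2250, (B,merge)→2300, (A,hash)→2600, (A,nl)→15100 …(+1); best=1700 via (B,hash)
  {ADF}: card=75000; try (D,hash)→14350, (A,hash)→20600, (D,merge)→56150, (A,merge)→159550, (D,nl)→1503400, (A,nl)→1508200; best=14350 via (D,hash)
  {ABF}: card=18750; try (B,hash)→8550, (F,hash)→11450, (F,merge)→14950, (B,nl_idx)→48400, (B,merge)→52950, (F,nl)→376700 …(+1); best=8550 via (B,hash)
  {ABDF}: card=375000; try (D,hash)→34500, (B,hash)→90750, (D,merge)→312550, (B,nl_idx)→914350, (B,merge)→1365150, (D,nl)→7508550 …(+1); best=34500 via (D,hash)

34500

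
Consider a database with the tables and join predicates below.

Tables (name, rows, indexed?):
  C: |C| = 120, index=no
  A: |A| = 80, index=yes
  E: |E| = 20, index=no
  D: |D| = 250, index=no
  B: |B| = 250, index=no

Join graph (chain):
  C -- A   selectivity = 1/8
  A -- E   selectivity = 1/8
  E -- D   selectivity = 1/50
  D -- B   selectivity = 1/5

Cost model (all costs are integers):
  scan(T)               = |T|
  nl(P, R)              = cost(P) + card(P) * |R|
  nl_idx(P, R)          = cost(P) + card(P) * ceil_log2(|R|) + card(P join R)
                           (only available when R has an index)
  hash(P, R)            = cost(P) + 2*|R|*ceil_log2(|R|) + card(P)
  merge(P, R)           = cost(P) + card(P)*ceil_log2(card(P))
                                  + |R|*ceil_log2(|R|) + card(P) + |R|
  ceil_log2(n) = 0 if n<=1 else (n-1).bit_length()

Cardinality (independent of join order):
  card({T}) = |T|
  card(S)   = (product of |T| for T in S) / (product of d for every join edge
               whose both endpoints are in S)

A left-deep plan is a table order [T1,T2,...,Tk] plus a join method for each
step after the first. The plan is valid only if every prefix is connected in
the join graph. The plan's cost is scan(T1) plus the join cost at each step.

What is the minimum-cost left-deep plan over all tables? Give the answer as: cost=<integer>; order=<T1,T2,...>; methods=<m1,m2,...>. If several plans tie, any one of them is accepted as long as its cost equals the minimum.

Selinger DP (subsets sized 1..n):
  {C}: scan cost=120, card=120
  {A}: scan cost=80, card=80
  {E}: scan cost=20, card=20
  {D}: scan cost=250, card=250
  {B}: scan cost=250, card=250
  {AC}: card=1200; try (A,hash)→1360, (C,merge)→1680, (A,merge)→1720, (C,hash)→1840, (A,nl_idx)→2160, (C,nl)→9680 …(+1); best=1360 via (A,hash)
  {AE}: card=200; try (E,hash)→360, (A,nl_idx)→360, (A,merge)→780, (E,merge)→840, (A,hash)→1160, (A,nl)→1620 …(+1); best=360 via (E,hash)
  {DE}: card=100; try (E,hash)→700, (D,merge)→2390, (E,merge)→2620, (D,hash)→4040, (D,nl)→5020, (E,nl)→5250; best=700 via (E,hash)
  {BD}: card=12500; try (D,hash)→4500, (B,hash)→4500, (D,merge)→4750, (B,merge)→4750, (D,nl)→62750, (B,nl)→62750; best=4500 via (D,hash)
  {ACE}: card=3000; try (C,hash)→2240, (E,hash)→2760, (C,merge)→3120, (E,merge)→15880, (C,nl)→24360, (E,nl)→25360; best=2240 via (C,hash)
  {ADE}: card=1000; try (A,hash)→1920, (A,merge)→2140, (A,nl_idx)→2400, (D,merge)→4410, (D,hash)→4560, (A,nl)→8700 …(+1); best=1920 via (A,hash)
  {BDE}: card=5000; try (B,merge)→3750, (B,hash)→4800, (E,hash)→17200, (B,nl)→25700, (E,merge)→192120, (E,nl)→254500; best=3750 via (B,merge)
  {ACDE}: card=15000; try (C,hash)→4600, (D,hash)→9240, (C,merge)→13880, (D,merge)→43490, (C,nl)→121920, (D,nl)→752240; best=4600 via (C,hash)
  {ABDE}: card=50000; try (B,hash)→6920, (A,hash)→9870, (B,merge)→15170, (A,merge)→74390, (A,nl_idx)→88750, (B,nl)→251920 …(+1); best=6920 via (B,hash)
  {ABCDE}: card=750000; try (B,hash)→23600, (C,hash)→58600, (B,merge)→231850, (C,merge)→857880, (B,nl)→3754600, (C,nl)→6006920; best=23600 via (B,hash)

cost=23600; order=D,E,A,C,B; methods=hash,hash,hash,hash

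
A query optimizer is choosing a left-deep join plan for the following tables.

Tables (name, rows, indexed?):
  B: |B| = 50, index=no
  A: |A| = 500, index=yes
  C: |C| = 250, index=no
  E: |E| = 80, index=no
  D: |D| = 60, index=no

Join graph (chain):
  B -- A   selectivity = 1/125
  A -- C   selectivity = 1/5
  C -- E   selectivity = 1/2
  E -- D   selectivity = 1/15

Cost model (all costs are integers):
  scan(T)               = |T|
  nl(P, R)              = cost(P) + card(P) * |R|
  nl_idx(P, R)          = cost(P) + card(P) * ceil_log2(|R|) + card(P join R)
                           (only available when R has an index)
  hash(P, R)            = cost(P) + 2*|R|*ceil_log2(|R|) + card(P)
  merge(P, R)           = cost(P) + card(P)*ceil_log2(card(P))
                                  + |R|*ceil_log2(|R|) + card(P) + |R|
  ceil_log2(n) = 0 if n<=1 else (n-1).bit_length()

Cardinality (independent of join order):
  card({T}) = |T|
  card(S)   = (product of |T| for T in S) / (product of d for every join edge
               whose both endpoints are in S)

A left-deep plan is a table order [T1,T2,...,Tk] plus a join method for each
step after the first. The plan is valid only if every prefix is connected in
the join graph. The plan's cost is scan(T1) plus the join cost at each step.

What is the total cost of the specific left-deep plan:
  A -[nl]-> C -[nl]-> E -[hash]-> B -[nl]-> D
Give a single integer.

27126100

step 1: scan A: cost=500, card=500
step 2: join C via nl
    card(P join C) = 500*250/(5) = 25000
    cost = 500 + 500*250 = 125500
step 3: join E via nl
    card(P join E) = 25000*80/(2) = 1000000
    cost = 125500 + 25000*80 = 2125500
step 4: join B via hash
    card(P join B) = 1000000*50/(125) = 400000
    cost = 2125500 + 2*50*6 + 1000000 = 3126100
step 5: join D via nl
    card(P join D) = 400000*60/(15) = 1600000
    cost = 3126100 + 400000*60 = 27126100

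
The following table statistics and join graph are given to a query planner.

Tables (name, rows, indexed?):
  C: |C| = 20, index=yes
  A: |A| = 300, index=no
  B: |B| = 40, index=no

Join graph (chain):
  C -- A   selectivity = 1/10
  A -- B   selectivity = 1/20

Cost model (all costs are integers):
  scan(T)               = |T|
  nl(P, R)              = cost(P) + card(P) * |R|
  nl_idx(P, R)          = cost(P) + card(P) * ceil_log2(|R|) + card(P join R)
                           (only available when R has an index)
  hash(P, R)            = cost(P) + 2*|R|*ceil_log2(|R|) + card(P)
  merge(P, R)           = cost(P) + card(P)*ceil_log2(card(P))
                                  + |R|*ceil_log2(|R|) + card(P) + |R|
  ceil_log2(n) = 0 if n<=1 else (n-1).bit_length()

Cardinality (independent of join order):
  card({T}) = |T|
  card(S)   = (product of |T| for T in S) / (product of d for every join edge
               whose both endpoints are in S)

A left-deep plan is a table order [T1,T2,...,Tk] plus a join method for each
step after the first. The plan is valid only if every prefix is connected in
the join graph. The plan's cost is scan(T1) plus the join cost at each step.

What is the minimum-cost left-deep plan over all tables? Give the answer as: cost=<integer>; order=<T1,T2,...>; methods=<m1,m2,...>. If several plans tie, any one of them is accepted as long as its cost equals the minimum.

Selinger DP (subsets sized 1..n):
  {C}: scan cost=20, card=20
  {A}: scan cost=300, card=300
  {B}: scan cost=40, card=40
  {AC}: card=600; try (C,hash)→800, (C,nl_idx)→2400, (A,merge)→3140, (C,merge)→3420, (A,hash)→5440, (A,nl)→6020 …(+1); best=800 via (C,hash)
  {AB}: card=600; try (B,hash)→1080, (A,merge)→3320, (B,merge)→3580, (A,hash)→5480, (A,nl)→12040, (B,nl)→12300; best=1080 via (B,hash)
  {ABC}: card=1200; try (C,hash)→1880, (B,hash)→1880, (C,nl_idx)→5280, (B,merge)→7680, (C,merge)→7800, (C,nl)→13080 …(+1); best=1880 via (C,hash)

cost=1880; order=A,B,C; methods=hash,hash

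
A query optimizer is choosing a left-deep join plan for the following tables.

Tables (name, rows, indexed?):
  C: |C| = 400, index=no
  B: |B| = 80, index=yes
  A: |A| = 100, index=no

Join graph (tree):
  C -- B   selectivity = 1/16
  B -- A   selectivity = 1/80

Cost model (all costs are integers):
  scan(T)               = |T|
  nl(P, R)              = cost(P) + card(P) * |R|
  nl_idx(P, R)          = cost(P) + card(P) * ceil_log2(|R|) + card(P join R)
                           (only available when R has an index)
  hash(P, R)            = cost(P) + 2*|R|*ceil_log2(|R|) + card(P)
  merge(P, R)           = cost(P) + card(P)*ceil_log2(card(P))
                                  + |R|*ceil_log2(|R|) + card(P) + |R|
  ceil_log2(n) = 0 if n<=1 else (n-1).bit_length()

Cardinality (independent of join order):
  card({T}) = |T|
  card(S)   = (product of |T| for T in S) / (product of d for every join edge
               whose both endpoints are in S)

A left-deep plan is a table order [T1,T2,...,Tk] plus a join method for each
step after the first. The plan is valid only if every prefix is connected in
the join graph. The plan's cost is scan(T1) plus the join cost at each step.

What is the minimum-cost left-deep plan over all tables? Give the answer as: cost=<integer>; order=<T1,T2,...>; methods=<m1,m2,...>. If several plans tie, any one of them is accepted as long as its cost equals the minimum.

cost=5320; order=C,B,A; methods=hash,hash

Selinger DP (subsets sized 1..n):
  {C}: scan cost=400, card=400
  {B}: scan cost=80, card=80
  {A}: scan cost=100, card=100
  {BC}: card=2000; try (B,hash)→1920, (C,merge)→4720, (B,merge)→5040, (B,nl_idx)→5200, (C,hash)→7360, (C,nl)→32080 …(+1); best=1920 via (B,hash)
  {AB}: card=100; try (B,nl_idx)→900, (B,hash)→1320, (A,merge)→1520, (B,merge)→1540, (A,hash)→1560, (A,nl)→8080 …(+1); best=900 via (B,nl_idx)
  {ABC}: card=2500; try (A,hash)→5320, (C,merge)→5700, (C,hash)→8200, (A,merge)→26720, (C,nl)→40900, (A,nl)→201920; best=5320 via (A,hash)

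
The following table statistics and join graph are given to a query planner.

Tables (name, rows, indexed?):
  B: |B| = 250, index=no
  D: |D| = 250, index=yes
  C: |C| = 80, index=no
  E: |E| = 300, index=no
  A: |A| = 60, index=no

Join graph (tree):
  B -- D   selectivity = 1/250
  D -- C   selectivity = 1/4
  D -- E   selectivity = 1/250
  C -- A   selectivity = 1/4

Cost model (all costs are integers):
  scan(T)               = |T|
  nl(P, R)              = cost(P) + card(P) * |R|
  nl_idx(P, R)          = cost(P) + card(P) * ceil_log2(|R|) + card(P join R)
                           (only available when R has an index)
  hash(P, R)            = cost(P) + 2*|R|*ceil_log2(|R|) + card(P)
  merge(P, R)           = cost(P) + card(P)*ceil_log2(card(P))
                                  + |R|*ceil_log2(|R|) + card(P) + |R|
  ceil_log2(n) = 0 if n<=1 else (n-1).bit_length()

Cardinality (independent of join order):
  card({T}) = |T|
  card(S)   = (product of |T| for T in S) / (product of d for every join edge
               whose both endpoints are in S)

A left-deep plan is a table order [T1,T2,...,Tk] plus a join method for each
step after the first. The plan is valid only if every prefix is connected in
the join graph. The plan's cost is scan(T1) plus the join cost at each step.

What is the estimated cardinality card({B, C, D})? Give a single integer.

5000

Tables in S: B(250), C(80), D(250)
Edges inside S: B-D(d=250), D-C(d=4)
numerator = 250 * 80 * 250 = 5000000
denominator = 250 * 4 = 1000
card(S) = 5000000 / 1000 = 5000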